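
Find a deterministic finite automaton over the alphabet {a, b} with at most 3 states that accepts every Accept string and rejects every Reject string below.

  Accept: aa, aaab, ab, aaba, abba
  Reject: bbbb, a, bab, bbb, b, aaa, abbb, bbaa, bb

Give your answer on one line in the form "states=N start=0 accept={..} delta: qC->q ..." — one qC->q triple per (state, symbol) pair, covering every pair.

Fold the examples into a partial DFA from state 0: repeatedly fix the first undefined (state, symbol) met by the shortest-then-alphabetical prefix, trying targets in increasing order and rejecting any under which an Accept and a Reject string meet in one state with the same remainder; add a state when all current targets are rejected. Accepting states are where Accept strings end.
a: 0a undefined. 0a->0: no, aa/a meet in 0. Open state 1: 0a->1.
b: 0b undefined. 0b->0: no, aa/bbaa meet in 1 with "a" left. 0b->1: no, ab/bb meet in 1 with "b" left. Open state 2: 0b->2.
aa: 1a undefined. 1a->0: ok.
ab: 1b undefined. 1b->0: ok.
ba: 2a undefined. 2a->0: ok.
bb: 2b undefined. 2b->0: no, aa/bbbb meet in 0. 2b->1: no, aa/bbb meet in 0. 2b->2: ok.
All examples now run through 3 states with every (state, symbol) defined. Accept strings end in {0}, Reject strings end in {1,2}; accept={0}.

states=3 start=0 accept={0} delta: 0a->1 0b->2 1a->0 1b->0 2a->0 2b->2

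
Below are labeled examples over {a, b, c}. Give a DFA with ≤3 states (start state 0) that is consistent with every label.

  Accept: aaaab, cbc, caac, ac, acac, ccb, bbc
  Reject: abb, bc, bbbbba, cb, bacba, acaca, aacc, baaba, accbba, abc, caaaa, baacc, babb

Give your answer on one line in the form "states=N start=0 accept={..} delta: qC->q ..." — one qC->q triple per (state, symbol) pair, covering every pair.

State merging on the prefix tree: take the shortest (then alphabetical) example prefix whose next move is undefined and point that move at state 0, else 1, else 2, ...; a target is out if some Accept/Reject pair would then sit in one state with the same input left (inseparable). If every existing state is out, open a new one.
a: 0a undefined. 0a->0: ok.
b: 0b undefined. 0b->0: no, aaaab/abb meet in 0. Open state 1: 0b->1.
c: 0c undefined. 0c->0: no, aaaab/cb meet in 1. 0c->1: ok.
ba: 1a undefined. 1a->0: ok.
bb: 1b undefined. 1b->0: ok.
bc: 1c undefined. 1c->0: ok.
All examples now run through 2 states with every (state, symbol) defined. Accept strings end in {1}, Reject strings end in {0}; accept={1}.

states=2 start=0 accept={1} delta: 0a->0 0b->1 0c->1 1a->0 1b->0 1c->0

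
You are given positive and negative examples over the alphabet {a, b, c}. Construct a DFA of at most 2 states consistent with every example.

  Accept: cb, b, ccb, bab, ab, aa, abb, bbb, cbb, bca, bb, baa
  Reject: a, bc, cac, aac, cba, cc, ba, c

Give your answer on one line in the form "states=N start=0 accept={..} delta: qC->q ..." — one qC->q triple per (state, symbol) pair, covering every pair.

states=2 start=0 accept={0} delta: 0a->1 0b->0 0c->1 1a->0 1b->0 1c->1

Fold the examples into a partial DFA from state 0: repeatedly fix the first undefined (state, symbol) met by the shortest-then-alphabetical prefix, trying targets in increasing order and rejecting any under which an Accept and a Reject string meet in one state with the same remainder; add a state when all current targets are rejected. Accepting states are where Accept strings end.
a: 0a undefined. 0a->0: no, aa/a meet in 0. Open state 1: 0a->1.
b: 0b undefined. 0b->0: ok.
c: 0c undefined. 0c->0: no, cb/bc meet in 0. 0c->1: ok.
aa: 1a undefined. 1a->0: ok.
ab: 1b undefined. 1b->0: ok.
cc: 1c undefined. 1c->0: no, cb/cc meet in 0. 1c->1: ok.
All examples now run through 2 states with every (state, symbol) defined. Accept strings end in {0}, Reject strings end in {1}; accept={0}.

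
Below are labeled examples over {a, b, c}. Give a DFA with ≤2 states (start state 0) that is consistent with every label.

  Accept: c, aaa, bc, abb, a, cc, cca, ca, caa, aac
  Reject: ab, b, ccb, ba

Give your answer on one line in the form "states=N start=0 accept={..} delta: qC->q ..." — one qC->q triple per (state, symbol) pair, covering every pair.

Grow the machine one transition at a time. Run the examples from 0; the earliest place one falls off (shortest prefix, ties alphabetical) gets sent to the lowest-numbered state that keeps every Accept/Reject pair distinguishable — a pair clashes when both reach the same state with identical unread suffix — and to a fresh state only if none does.
a: 0a undefined. 0a->0: ok.
b: 0b undefined. 0b->0: no, aaa/ab meet in 0. Open state 1: 0b->1.
c: 0c undefined. 0c->0: ok.
ba: 1a undefined. 1a->0: no, c/ba meet in 0. 1a->1: ok.
bc: 1c undefined. 1c->0: ok.
abb: 1b undefined. 1b->0: ok.
All examples now run through 2 states with every (state, symbol) defined. Accept strings end in {0}, Reject strings end in {1}; accept={0}.

states=2 start=0 accept={0} delta: 0a->0 0b->1 0c->0 1a->1 1b->0 1c->0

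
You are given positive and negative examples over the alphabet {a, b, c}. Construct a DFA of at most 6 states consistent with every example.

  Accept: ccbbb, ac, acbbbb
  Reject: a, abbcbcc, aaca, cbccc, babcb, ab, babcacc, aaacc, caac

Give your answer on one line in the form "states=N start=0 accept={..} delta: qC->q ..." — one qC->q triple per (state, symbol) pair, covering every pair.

Grow the machine one transition at a time. Run the examples from 0; the earliest place one falls off (shortest prefix, ties alphabetical) gets sent to the lowest-numbered state that keeps every Accept/Reject pair distinguishable — a pair clashes when both reach the same state with identical unread suffix — and to a fresh state only if none does.
a: 0a undefined. 0a->0: ok.
b: 0b undefined. 0b->0: ok.
c: 0c undefined. 0c->0: no, ccbbb/a meet in 0. Open state 1: 0c->1.
ca: 1a undefined. 1a->0: no, ac/caac meet in 1. 1a->1: no, ac/aaca meet in 1. Open state 2: 1a->2.
cb: 1b undefined. 1b->0: no, acbbbb/a meet in 0. 1b->1: no, ac/babcb meet in 1. 1b->2: ok.
cc: 1c undefined. 1c->0: no, ccbbb/a meet in 0. 1c->1: no, ac/aaacc meet in 1. 1c->2: ok.
caa: 2a undefined. 2a->0: no, ac/caac meet in 1. 2a->1: ok.
cbc: 2c undefined. 2c->0: no, ac/abbcbcc meet in 1. 2c->1: no, ac/cbccc meet in 1. 2c->2: ok.
ccb: 2b undefined. 2b->0: no, ccbbb/a meet in 0. 2b->1: ok.
All examples now run through 3 states with every (state, symbol) defined. Accept strings end in {1}, Reject strings end in {0,2}; accept={1}.

states=3 start=0 accept={1} delta: 0a->0 0b->0 0c->1 1a->2 1b->2 1c->2 2a->1 2b->1 2c->2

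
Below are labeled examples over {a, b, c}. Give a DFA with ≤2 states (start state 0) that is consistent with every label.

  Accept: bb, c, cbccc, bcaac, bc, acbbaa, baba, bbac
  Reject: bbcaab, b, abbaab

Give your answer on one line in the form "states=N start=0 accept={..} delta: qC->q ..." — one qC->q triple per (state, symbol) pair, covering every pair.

State merging on the prefix tree: take the shortest (then alphabetical) example prefix whose next move is undefined and point that move at state 0, else 1, else 2, ...; a target is out if some Accept/Reject pair would then sit in one state with the same input left (inseparable). If every existing state is out, open a new one.
a: 0a undefined. 0a->0: ok.
b: 0b undefined. 0b->0: no, bb/b meet in 0. Open state 1: 0b->1.
c: 0c undefined. 0c->0: ok.
ba: 1a undefined. 1a->0: ok.
bb: 1b undefined. 1b->0: ok.
bc: 1c undefined. 1c->0: ok.
All examples now run through 2 states with every (state, symbol) defined. Accept strings end in {0}, Reject strings end in {1}; accept={0}.

states=2 start=0 accept={0} delta: 0a->0 0b->1 0c->0 1a->0 1b->0 1c->0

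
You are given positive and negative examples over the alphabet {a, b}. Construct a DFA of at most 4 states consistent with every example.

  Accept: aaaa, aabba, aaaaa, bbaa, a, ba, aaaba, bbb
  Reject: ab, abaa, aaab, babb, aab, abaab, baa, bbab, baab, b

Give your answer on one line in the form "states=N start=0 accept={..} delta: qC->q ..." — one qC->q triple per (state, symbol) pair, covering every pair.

states=4 start=0 accept={0,2} delta: 0a->0 0b->1 1a->2 1b->3 2a->1 2b->0 3a->0 3b->0

Fold the examples into a partial DFA from state 0: repeatedly fix the first undefined (state, symbol) met by the shortest-then-alphabetical prefix, trying targets in increasing order and rejecting any under which an Accept and a Reject string meet in one state with the same remainder; add a state when all current targets are rejected. Accepting states are where Accept strings end.
a: 0a undefined. 0a->0: ok.
b: 0b undefined. 0b->0: no, aaaa/ab meet in 0. Open state 1: 0b->1.
ba: 1a undefined. 1a->0: no, aaaa/abaa meet in 0. 1a->1: no, ba/ab meet in 1. Open state 2: 1a->2.
bb: 1b undefined. 1b->0: no, bbb/ab meet in 1. 1b->1: no, bbaa/abaa meet in 2 with "a" left. 1b->2: no, aabba/abaa meet in 2 with "a" left. Open state 3: 1b->3.
baa: 2a undefined. 2a->0: no, aaaa/abaa meet in 0. 2a->1: ok.
bab: 2b undefined. 2b->0: ok.
bba: 3a undefined. 3a->0: ok.
bbb: 3b undefined. 3b->0: ok.
All examples now run through 4 states with every (state, symbol) defined. Accept strings end in {0,2}, Reject strings end in {1,3}; accept={0,2}.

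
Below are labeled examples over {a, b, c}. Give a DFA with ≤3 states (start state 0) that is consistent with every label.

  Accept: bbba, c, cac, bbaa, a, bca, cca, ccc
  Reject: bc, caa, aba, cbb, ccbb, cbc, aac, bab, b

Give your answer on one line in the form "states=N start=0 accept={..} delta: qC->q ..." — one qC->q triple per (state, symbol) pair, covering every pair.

State merging on the prefix tree: take the shortest (then alphabetical) example prefix whose next move is undefined and point that move at state 0, else 1, else 2, ...; a target is out if some Accept/Reject pair would then sit in one state with the same input left (inseparable). If every existing state is out, open a new one.
a: 0a undefined. 0a->0: no, c/aac meet in 0 with "c" left. Open state 1: 0a->1.
b: 0b undefined. 0b->0: no, c/bc meet in 0 with "c" left. 0b->1: no, a/b meet in 1. Open state 2: 0b->2.
c: 0c undefined. 0c->0: ok.
aa: 1a undefined. 1a->0: no, c/caa meet in 0. 1a->1: no, cac/aac meet in 1 with "c" left. 1a->2: ok.
ab: 1b undefined. 1b->0: no, a/aba meet in 1. 1b->1: ok.
ba: 2a undefined. 2a->0: ok.
bb: 2b undefined. 2b->0: no, bbba/cbb meet in 0. 2b->1: no, bbba/caa meet in 2. 2b->2: ok.
bc: 2c undefined. 2c->0: no, bbba/bc meet in 0. 2c->1: no, bbaa/bc meet in 1. 2c->2: ok.
cac: 1c undefined. 1c->0: ok.
All examples now run through 3 states with every (state, symbol) defined. Accept strings end in {0,1}, Reject strings end in {2}; accept={0,1}.

states=3 start=0 accept={0,1} delta: 0a->1 0b->2 0c->0 1a->2 1b->1 1c->0 2a->0 2b->2 2c->2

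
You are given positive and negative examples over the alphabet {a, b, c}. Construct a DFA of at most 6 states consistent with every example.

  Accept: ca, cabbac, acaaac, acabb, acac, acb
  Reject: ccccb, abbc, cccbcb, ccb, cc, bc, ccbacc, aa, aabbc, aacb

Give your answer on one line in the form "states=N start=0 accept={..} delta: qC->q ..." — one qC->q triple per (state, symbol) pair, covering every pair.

Grow the machine one transition at a time. Run the examples from 0; the earliest place one falls off (shortest prefix, ties alphabetical) gets sent to the lowest-numbered state that keeps every Accept/Reject pair distinguishable — a pair clashes when both reach the same state with identical unread suffix — and to a fresh state only if none does.
a: 0a undefined. 0a->0: no, acb/aacb meet in 0 with "cb" left. Open state 1: 0a->1.
b: 0b undefined. 0b->0: ok.
c: 0c undefined. 0c->0: ok.
aa: 1a undefined. 1a->0: ok.
ab: 1b undefined. 1b->0: ok.
ac: 1c undefined. 1c->0: no, cabbac/ccccb meet in 0. 1c->1: no, ca/ccbacc meet in 1. Open state 2: 1c->2.
aca: 2a undefined. 2a->0: no, acaaac/ccccb meet in 0. 2a->1: no, acabb/ccccb meet in 0. 2a->2: no, acaaac/ccbacc meet in 2 with "c" left. Open state 3: 2a->3.
acb: 2b undefined. 2b->0: no, acb/ccccb meet in 0. 2b->1: ok.
acaa: 3a undefined. 3a->0: ok.
acab: 3b undefined. 3b->0: no, acabb/ccccb meet in 0. 3b->1: no, acabb/ccccb meet in 0. 3b->2: ok.
acac: 3c undefined. 3c->0: no, acac/ccccb meet in 0. 3c->1: ok.
ccbacc: 2c undefined. 2c->0: ok.
All examples now run through 4 states with every (state, symbol) defined. Accept strings end in {1,2}, Reject strings end in {0}; accept={1,2}.

states=4 start=0 accept={1,2} delta: 0a->1 0b->0 0c->0 1a->0 1b->0 1c->2 2a->3 2b->1 2c->0 3a->0 3b->2 3c->1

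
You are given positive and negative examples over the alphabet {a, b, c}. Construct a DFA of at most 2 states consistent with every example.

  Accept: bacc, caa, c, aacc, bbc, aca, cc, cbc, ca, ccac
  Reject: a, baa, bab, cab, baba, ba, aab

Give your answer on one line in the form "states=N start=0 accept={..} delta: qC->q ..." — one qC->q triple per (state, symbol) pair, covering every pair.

Fold the examples into a partial DFA from state 0: repeatedly fix the first undefined (state, symbol) met by the shortest-then-alphabetical prefix, trying targets in increasing order and rejecting any under which an Accept and a Reject string meet in one state with the same remainder; add a state when all current targets are rejected. Accepting states are where Accept strings end.
a: 0a undefined. 0a->0: ok.
b: 0b undefined. 0b->0: ok.
c: 0c undefined. 0c->0: no, bacc/a meet in 0. Open state 1: 0c->1.
ca: 1a undefined. 1a->0: no, caa/a meet in 0. 1a->1: ok.
cb: 1b undefined. 1b->0: ok.
cc: 1c undefined. 1c->0: no, bacc/a meet in 0. 1c->1: ok.
All examples now run through 2 states with every (state, symbol) defined. Accept strings end in {1}, Reject strings end in {0}; accept={1}.

states=2 start=0 accept={1} delta: 0a->0 0b->0 0c->1 1a->1 1b->0 1c->1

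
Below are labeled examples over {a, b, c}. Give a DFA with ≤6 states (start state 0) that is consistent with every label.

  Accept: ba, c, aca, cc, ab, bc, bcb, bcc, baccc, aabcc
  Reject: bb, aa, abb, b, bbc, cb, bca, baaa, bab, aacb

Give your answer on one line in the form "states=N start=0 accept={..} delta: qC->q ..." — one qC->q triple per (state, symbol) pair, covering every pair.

State merging on the prefix tree: take the shortest (then alphabetical) example prefix whose next move is undefined and point that move at state 0, else 1, else 2, ...; a target is out if some Accept/Reject pair would then sit in one state with the same input left (inseparable). If every existing state is out, open a new one.
a: 0a undefined. 0a->0: no, ab/b meet in 0 with "b" left. Open state 1: 0a->1.
b: 0b undefined. 0b->0: no, c/bbc meet in 0 with "c" left. 0b->1: no, ba/aa meet in 1 with "a" left. Open state 2: 0b->2.
c: 0c undefined. 0c->0: ok.
aa: 1a undefined. 1a->0: no, c/aa meet in 0. 1a->1: ok.
ab: 1b undefined. 1b->0: ok.
ac: 1c undefined. 1c->0: no, aca/aa meet in 1. 1c->1: no, c/aacb meet in 0. 1c->2: ok.
ba: 2a undefined. 2a->0: ok.
bb: 2b undefined. 2b->0: no, ba/bb meet in 0. 2b->1: ok.
bc: 2c undefined. 2c->0: no, bcb/abb meet in 2. 2c->1: no, bc/bb meet in 1. 2c->2: no, ba/bca meet in 0. Open state 3: 2c->3.
bca: 3a undefined. 3a->0: no, ba/bca meet in 0. 3a->1: ok.
bcb: 3b undefined. 3b->0: ok.
bcc: 3c undefined. 3c->0: ok.
All examples now run through 4 states with every (state, symbol) defined. Accept strings end in {0,3}, Reject strings end in {1,2}; accept={0,3}.

states=4 start=0 accept={0,3} delta: 0a->1 0b->2 0c->0 1a->1 1b->0 1c->2 2a->0 2b->1 2c->3 3a->1 3b->0 3c->0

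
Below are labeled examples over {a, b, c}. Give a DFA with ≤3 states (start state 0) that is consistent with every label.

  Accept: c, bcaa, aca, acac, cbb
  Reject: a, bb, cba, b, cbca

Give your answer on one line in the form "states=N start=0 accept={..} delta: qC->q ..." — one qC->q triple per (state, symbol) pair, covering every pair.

Grow the machine one transition at a time. Run the examples from 0; the earliest place one falls off (shortest prefix, ties alphabetical) gets sent to the lowest-numbered state that keeps every Accept/Reject pair distinguishable — a pair clashes when both reach the same state with identical unread suffix — and to a fresh state only if none does.
a: 0a undefined. 0a->0: ok.
b: 0b undefined. 0b->0: ok.
c: 0c undefined. 0c->0: no, c/a meet in 0. Open state 1: 0c->1.
cb: 1b undefined. 1b->0: no, aca/cbca meet in 1 with "a" left. 1b->1: no, aca/cba meet in 1 with "a" left. Open state 2: 1b->2.
aca: 1a undefined. 1a->0: no, bcaa/a meet in 0. 1a->1: ok.
cba: 2a undefined. 2a->0: ok.
cbb: 2b undefined. 2b->0: no, cbb/a meet in 0. 2b->1: ok.
cbc: 2c undefined. 2c->0: ok.
acac: 1c undefined. 1c->0: no, acac/a meet in 0. 1c->1: ok.
All examples now run through 3 states with every (state, symbol) defined. Accept strings end in {1}, Reject strings end in {0}; accept={1}.

states=3 start=0 accept={1} delta: 0a->0 0b->0 0c->1 1a->1 1b->2 1c->1 2a->0 2b->1 2c->0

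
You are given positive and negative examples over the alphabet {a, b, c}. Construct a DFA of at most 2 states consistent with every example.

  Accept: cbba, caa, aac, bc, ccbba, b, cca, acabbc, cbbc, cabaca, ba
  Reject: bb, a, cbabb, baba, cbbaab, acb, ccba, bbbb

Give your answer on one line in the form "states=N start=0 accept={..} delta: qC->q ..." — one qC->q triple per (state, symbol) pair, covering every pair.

states=2 start=0 accept={1} delta: 0a->0 0b->1 0c->1 1a->1 1b->0 1c->1

Grow the machine one transition at a time. Run the examples from 0; the earliest place one falls off (shortest prefix, ties alphabetical) gets sent to the lowest-numbered state that keeps every Accept/Reject pair distinguishable — a pair clashes when both reach the same state with identical unread suffix — and to a fresh state only if none does.
a: 0a undefined. 0a->0: ok.
b: 0b undefined. 0b->0: no, b/bb meet in 0. Open state 1: 0b->1.
c: 0c undefined. 0c->0: no, caa/a meet in 0. 0c->1: ok.
ba: 1a undefined. 1a->0: no, caa/a meet in 0. 1a->1: ok.
bb: 1b undefined. 1b->0: ok.
bc: 1c undefined. 1c->0: no, cbba/ccba meet in 1. 1c->1: ok.
All examples now run through 2 states with every (state, symbol) defined. Accept strings end in {1}, Reject strings end in {0}; accept={1}.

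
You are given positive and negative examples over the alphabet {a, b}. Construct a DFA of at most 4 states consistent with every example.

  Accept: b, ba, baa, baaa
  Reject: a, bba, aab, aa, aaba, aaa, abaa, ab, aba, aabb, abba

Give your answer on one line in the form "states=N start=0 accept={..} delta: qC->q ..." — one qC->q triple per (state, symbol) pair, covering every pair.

State merging on the prefix tree: take the shortest (then alphabetical) example prefix whose next move is undefined and point that move at state 0, else 1, else 2, ...; a target is out if some Accept/Reject pair would then sit in one state with the same input left (inseparable). If every existing state is out, open a new one.
a: 0a undefined. 0a->0: no, b/aab meet in 0 with "b" left. Open state 1: 0a->1.
b: 0b undefined. 0b->0: no, ba/a meet in 1. 0b->1: no, b/a meet in 1. Open state 2: 0b->2.
aa: 1a undefined. 1a->0: no, b/aab meet in 2. 1a->1: ok.
ab: 1b undefined. 1b->0: no, b/aabb meet in 2. 1b->1: ok.
ba: 2a undefined. 2a->0: no, baa/a meet in 1. 2a->1: no, ba/a meet in 1. 2a->2: ok.
bb: 2b undefined. 2b->0: ok.
All examples now run through 3 states with every (state, symbol) defined. Accept strings end in {2}, Reject strings end in {1}; accept={2}.

states=3 start=0 accept={2} delta: 0a->1 0b->2 1a->1 1b->1 2a->2 2b->0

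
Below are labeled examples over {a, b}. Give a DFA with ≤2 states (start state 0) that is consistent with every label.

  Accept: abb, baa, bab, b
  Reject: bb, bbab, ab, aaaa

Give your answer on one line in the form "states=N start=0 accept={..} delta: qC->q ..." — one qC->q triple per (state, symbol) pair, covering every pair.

states=2 start=0 accept={1} delta: 0a->1 0b->1 1a->0 1b->0

Grow the machine one transition at a time. Run the examples from 0; the earliest place one falls off (shortest prefix, ties alphabetical) gets sent to the lowest-numbered state that keeps every Accept/Reject pair distinguishable — a pair clashes when both reach the same state with identical unread suffix — and to a fresh state only if none does.
a: 0a undefined. 0a->0: no, abb/bb meet in 0 with "bb" left. Open state 1: 0a->1.
b: 0b undefined. 0b->0: no, bab/bbab meet in 1 with "b" left. 0b->1: ok.
aa: 1a undefined. 1a->0: ok.
ab: 1b undefined. 1b->0: ok.
All examples now run through 2 states with every (state, symbol) defined. Accept strings end in {1}, Reject strings end in {0}; accept={1}.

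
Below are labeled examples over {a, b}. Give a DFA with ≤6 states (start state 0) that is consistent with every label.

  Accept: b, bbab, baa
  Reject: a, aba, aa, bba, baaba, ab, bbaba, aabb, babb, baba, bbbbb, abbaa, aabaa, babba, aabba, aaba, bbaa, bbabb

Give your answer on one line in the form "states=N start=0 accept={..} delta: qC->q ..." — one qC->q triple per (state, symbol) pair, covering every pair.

Fold the examples into a partial DFA from state 0: repeatedly fix the first undefined (state, symbol) met by the shortest-then-alphabetical prefix, trying targets in increasing order and rejecting any under which an Accept and a Reject string meet in one state with the same remainder; add a state when all current targets are rejected. Accepting states are where Accept strings end.
a: 0a undefined. 0a->0: no, b/ab meet in 0 with "b" left. Open state 1: 0a->1.
b: 0b undefined. 0b->0: no, b/bbbbb meet in 0. 0b->1: no, b/a meet in 1. Open state 2: 0b->2.
aa: 1a undefined. 1a->0: no, baa/aabaa meet in 2 with "aa" left. 1a->1: ok.
ab: 1b undefined. 1b->0: no, b/aabb meet in 2. 1b->1: ok.
ba: 2a undefined. 2a->0: no, baa/a meet in 1. 2a->1: no, baa/a meet in 1. 2a->2: ok.
bb: 2b undefined. 2b->0: no, b/babb meet in 2. 2b->1: no, bbab/a meet in 1. 2b->2: no, b/bba meet in 2. Open state 3: 2b->3.
bba: 3a undefined. 3a->0: no, b/bbaba meet in 2. 3a->1: no, bbab/a meet in 1. 3a->2: no, b/bba meet in 2. 3a->3: no, bbab/babb meet in 3 with "b" left. Open state 4: 3a->4.
bbb: 3b undefined. 3b->0: ok.
bbaa: 4a undefined. 4a->0: ok.
bbab: 4b undefined. 4b->0: no, b/bbabb meet in 2. 4b->1: no, bbab/a meet in 1. 4b->2: no, b/bbaba meet in 2. 4b->3: no, bbab/bbbbb meet in 3. 4b->4: no, bbab/bba meet in 4. Open state 5: 4b->5.
bbaba: 5a undefined. 5a->0: ok.
bbabb: 5b undefined. 5b->0: ok.
All examples now run through 6 states with every (state, symbol) defined. Accept strings end in {2,5}, Reject strings end in {0,1,3,4}; accept={2,5}.

states=6 start=0 accept={2,5} delta: 0a->1 0b->2 1a->1 1b->1 2a->2 2b->3 3a->4 3b->0 4a->0 4b->5 5a->0 5b->0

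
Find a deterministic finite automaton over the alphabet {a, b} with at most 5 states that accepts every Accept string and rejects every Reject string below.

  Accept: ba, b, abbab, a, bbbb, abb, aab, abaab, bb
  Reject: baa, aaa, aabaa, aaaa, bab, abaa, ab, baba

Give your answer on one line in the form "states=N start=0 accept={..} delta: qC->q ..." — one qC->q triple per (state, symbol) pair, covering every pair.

Grow the machine one transition at a time. Run the examples from 0; the earliest place one falls off (shortest prefix, ties alphabetical) gets sent to the lowest-numbered state that keeps every Accept/Reject pair distinguishable — a pair clashes when both reach the same state with identical unread suffix — and to a fresh state only if none does.
a: 0a undefined. 0a->0: no, b/ab meet in 0 with "b" left. Open state 1: 0a->1.
b: 0b undefined. 0b->0: ok.
aa: 1a undefined. 1a->0: no, ba/aaa meet in 1. 1a->1: no, ba/baa meet in 1. Open state 2: 1a->2.
ab: 1b undefined. 1b->0: no, ba/baba meet in 1. 1b->1: no, ba/bab meet in 1. 1b->2: ok.
aaa: 2a undefined. 2a->0: no, ba/aaaa meet in 1. 2a->1: no, ba/aaa meet in 1. 2a->2: ok.
aab: 2b undefined. 2b->0: no, abbab/baa meet in 2. 2b->1: ok.
All examples now run through 3 states with every (state, symbol) defined. Accept strings end in {0,1}, Reject strings end in {2}; accept={0,1}.

states=3 start=0 accept={0,1} delta: 0a->1 0b->0 1a->2 1b->2 2a->2 2b->1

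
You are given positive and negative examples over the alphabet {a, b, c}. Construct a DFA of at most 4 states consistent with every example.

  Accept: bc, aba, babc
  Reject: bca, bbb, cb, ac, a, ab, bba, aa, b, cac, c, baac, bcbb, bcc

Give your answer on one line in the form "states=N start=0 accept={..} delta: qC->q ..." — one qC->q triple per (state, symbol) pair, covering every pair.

Grow the machine one transition at a time. Run the examples from 0; the earliest place one falls off (shortest prefix, ties alphabetical) gets sent to the lowest-numbered state that keeps every Accept/Reject pair distinguishable — a pair clashes when both reach the same state with identical unread suffix — and to a fresh state only if none does.
a: 0a undefined. 0a->0: ok.
b: 0b undefined. 0b->0: no, bc/ac meet in 0 with "c" left. Open state 1: 0b->1.
c: 0c undefined. 0c->0: ok.
ba: 1a undefined. 1a->0: no, aba/ac meet in 0. 1a->1: no, bc/baac meet in 1 with "c" left. Open state 2: 1a->2.
bb: 1b undefined. 1b->0: ok.
bc: 1c undefined. 1c->0: no, bc/bca meet in 0. 1c->1: no, bc/bbb meet in 1. 1c->2: ok.
baa: 2a undefined. 2a->0: ok.
bab: 2b undefined. 2b->0: no, babc/bca meet in 0. 2b->1: ok.
bcc: 2c undefined. 2c->0: ok.
All examples now run through 3 states with every (state, symbol) defined. Accept strings end in {2}, Reject strings end in {0,1}; accept={2}.

states=3 start=0 accept={2} delta: 0a->0 0b->1 0c->0 1a->2 1b->0 1c->2 2a->0 2b->1 2c->0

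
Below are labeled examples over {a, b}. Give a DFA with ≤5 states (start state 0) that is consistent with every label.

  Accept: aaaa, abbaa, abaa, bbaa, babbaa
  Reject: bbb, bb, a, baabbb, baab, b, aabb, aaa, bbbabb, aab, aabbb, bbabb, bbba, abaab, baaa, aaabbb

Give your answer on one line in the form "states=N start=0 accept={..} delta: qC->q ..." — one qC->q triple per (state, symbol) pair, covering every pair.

states=3 start=0 accept={2} delta: 0a->1 0b->0 1a->2 1b->0 2a->1 2b->0

Fold the examples into a partial DFA from state 0: repeatedly fix the first undefined (state, symbol) met by the shortest-then-alphabetical prefix, trying targets in increasing order and rejecting any under which an Accept and a Reject string meet in one state with the same remainder; add a state when all current targets are rejected. Accepting states are where Accept strings end.
a: 0a undefined. 0a->0: no, aaaa/a meet in 0. Open state 1: 0a->1.
b: 0b undefined. 0b->0: ok.
aa: 1a undefined. 1a->0: no, aaaa/bbb meet in 0. 1a->1: no, aaaa/a meet in 1. Open state 2: 1a->2.
ab: 1b undefined. 1b->0: ok.
aaa: 2a undefined. 2a->0: no, aaaa/a meet in 1. 2a->1: ok.
aab: 2b undefined. 2b->0: ok.
All examples now run through 3 states with every (state, symbol) defined. Accept strings end in {2}, Reject strings end in {0,1}; accept={2}.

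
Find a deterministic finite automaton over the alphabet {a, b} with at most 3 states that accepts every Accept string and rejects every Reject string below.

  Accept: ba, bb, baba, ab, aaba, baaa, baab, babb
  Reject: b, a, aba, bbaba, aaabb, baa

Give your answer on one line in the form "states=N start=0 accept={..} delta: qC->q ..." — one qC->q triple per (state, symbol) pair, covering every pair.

State merging on the prefix tree: take the shortest (then alphabetical) example prefix whose next move is undefined and point that move at state 0, else 1, else 2, ...; a target is out if some Accept/Reject pair would then sit in one state with the same input left (inseparable). If every existing state is out, open a new one.
a: 0a undefined. 0a->0: no, ba/aba meet in 0 with "ba" left. Open state 1: 0a->1.
b: 0b undefined. 0b->0: no, ba/a meet in 1. 0b->1: ok.
aa: 1a undefined. 1a->0: ok.
ab: 1b undefined. 1b->0: ok.
All examples now run through 2 states with every (state, symbol) defined. Accept strings end in {0}, Reject strings end in {1}; accept={0}.

states=2 start=0 accept={0} delta: 0a->1 0b->1 1a->0 1b->0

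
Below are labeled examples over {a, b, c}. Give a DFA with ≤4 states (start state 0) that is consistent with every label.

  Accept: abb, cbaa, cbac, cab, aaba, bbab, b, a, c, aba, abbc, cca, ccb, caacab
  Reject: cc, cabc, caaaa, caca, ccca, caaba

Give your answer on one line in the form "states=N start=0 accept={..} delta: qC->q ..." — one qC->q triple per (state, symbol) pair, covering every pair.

states=4 start=0 accept={0,1,3} delta: 0a->0 0b->0 0c->1 1a->2 1b->0 1c->2 2a->3 2b->1 2c->1 3a->1 3b->1 3c->0

Grow the machine one transition at a time. Run the examples from 0; the earliest place one falls off (shortest prefix, ties alphabetical) gets sent to the lowest-numbered state that keeps every Accept/Reject pair distinguishable — a pair clashes when both reach the same state with identical unread suffix — and to a fresh state only if none does.
a: 0a undefined. 0a->0: ok.
b: 0b undefined. 0b->0: ok.
c: 0c undefined. 0c->0: no, abb/cc meet in 0. Open state 1: 0c->1.
ca: 1a undefined. 1a->0: no, abb/caaaa meet in 0. 1a->1: no, c/caaaa meet in 1. Open state 2: 1a->2.
cb: 1b undefined. 1b->0: ok.
cc: 1c undefined. 1c->0: no, abb/cc meet in 0. 1c->1: no, cbac/cc meet in 1. 1c->2: ok.
caa: 2a undefined. 2a->0: no, abb/caaaa meet in 0. 2a->1: no, abb/caaba meet in 0. 2a->2: no, cca/cc meet in 2. Open state 3: 2a->3.
cab: 2b undefined. 2b->0: no, cbac/cabc meet in 1. 2b->1: ok.
cac: 2c undefined. 2c->0: no, abb/caca meet in 0. 2c->1: ok.
caaa: 3a undefined. 3a->0: no, abb/caaaa meet in 0. 3a->1: ok.
caab: 3b undefined. 3b->0: no, abb/caaba meet in 0. 3b->1: ok.
caac: 3c undefined. 3c->0: ok.
All examples now run through 4 states with every (state, symbol) defined. Accept strings end in {0,1,3}, Reject strings end in {2}; accept={0,1,3}.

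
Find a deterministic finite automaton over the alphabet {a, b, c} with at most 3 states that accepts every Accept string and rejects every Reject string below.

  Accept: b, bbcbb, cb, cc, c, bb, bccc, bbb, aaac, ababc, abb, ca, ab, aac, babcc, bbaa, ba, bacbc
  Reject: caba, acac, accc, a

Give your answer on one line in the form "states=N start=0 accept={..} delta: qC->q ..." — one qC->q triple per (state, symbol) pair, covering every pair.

states=3 start=0 accept={1,2} delta: 0a->0 0b->1 0c->1 1a->2 1b->1 1c->2 2a->1 2b->0 2c->0

Grow the machine one transition at a time. Run the examples from 0; the earliest place one falls off (shortest prefix, ties alphabetical) gets sent to the lowest-numbered state that keeps every Accept/Reject pair distinguishable — a pair clashes when both reach the same state with identical unread suffix — and to a fresh state only if none does.
a: 0a undefined. 0a->0: ok.
b: 0b undefined. 0b->0: no, b/a meet in 0. Open state 1: 0b->1.
c: 0c undefined. 0c->0: no, cc/acac meet in 0. 0c->1: ok.
ba: 1a undefined. 1a->0: no, b/acac meet in 1. 1a->1: no, cc/acac meet in 1 with "c" left. Open state 2: 1a->2.
bb: 1b undefined. 1b->0: no, cb/a meet in 0. 1b->1: ok.
bc: 1c undefined. 1c->0: no, b/accc meet in 1. 1c->1: no, b/accc meet in 1. 1c->2: ok.
bab: 2b undefined. 2b->0: ok.
bac: 2c undefined. 2c->0: ok.
bbaa: 2a undefined. 2a->0: no, bbaa/caba meet in 0. 2a->1: ok.
All examples now run through 3 states with every (state, symbol) defined. Accept strings end in {1,2}, Reject strings end in {0}; accept={1,2}.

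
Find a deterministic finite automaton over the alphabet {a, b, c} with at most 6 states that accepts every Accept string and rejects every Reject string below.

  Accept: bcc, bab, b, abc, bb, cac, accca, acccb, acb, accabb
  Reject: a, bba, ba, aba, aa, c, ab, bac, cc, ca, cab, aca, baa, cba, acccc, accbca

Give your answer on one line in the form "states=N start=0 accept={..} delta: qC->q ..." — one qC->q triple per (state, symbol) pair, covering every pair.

State merging on the prefix tree: take the shortest (then alphabetical) example prefix whose next move is undefined and point that move at state 0, else 1, else 2, ...; a target is out if some Accept/Reject pair would then sit in one state with the same input left (inseparable). If every existing state is out, open a new one.
a: 0a undefined. 0a->0: no, b/ab meet in 0 with "b" left. Open state 1: 0a->1.
b: 0b undefined. 0b->0: no, bcc/cc meet in 0 with "cc" left. 0b->1: no, b/a meet in 1. Open state 2: 0b->2.
c: 0c undefined. 0c->0: ok.
aa: 1a undefined. 1a->0: ok.
ab: 1b undefined. 1b->0: no, abc/aa meet in 0. 1b->1: ok.
ac: 1c undefined. 1c->0: no, abc/aba meet in 0. 1c->1: no, abc/a meet in 1. 1c->2: ok.
ba: 2a undefined. 2a->0: ok.
bb: 2b undefined. 2b->0: no, bb/ba meet in 0. 2b->1: no, bb/a meet in 1. 2b->2: ok.
bc: 2c undefined. 2c->0: no, bcc/bba meet in 0. 2c->1: no, accca/bba meet in 0. 2c->2: no, bcc/acccc meet in 2. Open state 3: 2c->3.
bcc: 3c undefined. 3c->0: no, bcc/bba meet in 0. 3c->1: no, bcc/a meet in 1. 3c->2: no, accca/bba meet in 0. 3c->3: no, bcc/acccc meet in 3. Open state 4: 3c->4.
acca: 3a undefined. 3a->0: ok.
accb: 3b undefined. 3b->0: ok.
accca: 4a undefined. 4a->0: no, accca/bba meet in 0. 4a->1: no, accca/a meet in 1. 4a->2: ok.
acccb: 4b undefined. 4b->0: no, acccb/bba meet in 0. 4b->1: no, acccb/a meet in 1. 4b->2: ok.
acccc: 4c undefined. 4c->0: ok.
All examples now run through 5 states with every (state, symbol) defined. Accept strings end in {2,4}, Reject strings end in {0,1}; accept={2,4}.

states=5 start=0 accept={2,4} delta: 0a->1 0b->2 0c->0 1a->0 1b->1 1c->2 2a->0 2b->2 2c->3 3a->0 3b->0 3c->4 4a->2 4b->2 4c->0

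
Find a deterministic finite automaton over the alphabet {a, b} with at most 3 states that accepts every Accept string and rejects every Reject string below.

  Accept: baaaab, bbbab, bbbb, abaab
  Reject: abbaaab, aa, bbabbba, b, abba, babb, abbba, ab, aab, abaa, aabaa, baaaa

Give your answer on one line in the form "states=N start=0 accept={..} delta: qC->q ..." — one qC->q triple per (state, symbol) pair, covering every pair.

states=3 start=0 accept={2} delta: 0a->0 0b->1 1a->1 1b->2 2a->0 2b->1

Grow the machine one transition at a time. Run the examples from 0; the earliest place one falls off (shortest prefix, ties alphabetical) gets sent to the lowest-numbered state that keeps every Accept/Reject pair distinguishable — a pair clashes when both reach the same state with identical unread suffix — and to a fresh state only if none does.
a: 0a undefined. 0a->0: ok.
b: 0b undefined. 0b->0: no, baaaab/abbaaab meet in 0. Open state 1: 0b->1.
ba: 1a undefined. 1a->0: no, baaaab/b meet in 1. 1a->1: ok.
bb: 1b undefined. 1b->0: no, baaaab/aa meet in 0. 1b->1: no, baaaab/abbaaab meet in 1. Open state 2: 1b->2.
bba: 2a undefined. 2a->0: ok.
bbb: 2b undefined. 2b->0: no, bbbab/abbaaab meet in 1. 2b->1: ok.
All examples now run through 3 states with every (state, symbol) defined. Accept strings end in {2}, Reject strings end in {0,1}; accept={2}.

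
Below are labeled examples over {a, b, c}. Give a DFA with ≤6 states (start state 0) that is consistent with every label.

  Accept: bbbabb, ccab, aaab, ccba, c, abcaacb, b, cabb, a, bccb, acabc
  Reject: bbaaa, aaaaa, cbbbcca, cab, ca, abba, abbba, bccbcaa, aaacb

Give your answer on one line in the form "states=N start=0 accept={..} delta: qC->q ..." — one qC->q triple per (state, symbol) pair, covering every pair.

states=4 start=0 accept={0,1} delta: 0a->1 0b->0 0c->1 1a->2 1b->1 1c->0 2a->3 2b->3 2c->0 3a->1 3b->0 3c->2

Grow the machine one transition at a time. Run the examples from 0; the earliest place one falls off (shortest prefix, ties alphabetical) gets sent to the lowest-numbered state that keeps every Accept/Reject pair distinguishable — a pair clashes when both reach the same state with identical unread suffix — and to a fresh state only if none does.
a: 0a undefined. 0a->0: no, a/aaaaa meet in 0. Open state 1: 0a->1.
b: 0b undefined. 0b->0: ok.
c: 0c undefined. 0c->0: no, ccab/cab meet in 1 with "b" left. 0c->1: ok.
aa: 1a undefined. 1a->0: no, c/bbaaa meet in 1. 1a->1: no, aaab/cab meet in 1 with "b" left. Open state 2: 1a->2.
ab: 1b undefined. 1b->0: no, c/abba meet in 1. 1b->1: ok.
ac: 1c undefined. 1c->0: ok.
aaa: 2a undefined. 2a->0: no, bbbabb/aaacb meet in 1. 2a->1: no, bbbabb/bbaaa meet in 1. 2a->2: no, aaab/cab meet in 2 with "b" left. Open state 3: 2a->3.
cab: 2b undefined. 2b->0: no, b/cab meet in 0. 2b->1: no, bbbabb/cab meet in 1. 2b->2: no, cabb/cbbbcca meet in 2. 2b->3: ok.
aaaa: 3a undefined. 3a->0: no, bbbabb/aaaaa meet in 1. 3a->1: ok.
aaab: 3b undefined. 3b->0: ok.
aaac: 3c undefined. 3c->0: no, aaab/aaacb meet in 0. 3c->1: no, bbbabb/aaacb meet in 1. 3c->2: ok.
abcaac: 2c undefined. 2c->0: ok.
All examples now run through 4 states with every (state, symbol) defined. Accept strings end in {0,1}, Reject strings end in {2,3}; accept={0,1}.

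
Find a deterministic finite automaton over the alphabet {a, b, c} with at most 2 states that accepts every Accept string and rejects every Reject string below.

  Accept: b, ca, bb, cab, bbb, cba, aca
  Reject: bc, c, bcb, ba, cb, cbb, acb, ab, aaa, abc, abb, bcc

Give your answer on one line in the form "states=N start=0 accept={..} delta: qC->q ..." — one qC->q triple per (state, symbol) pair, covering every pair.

Fold the examples into a partial DFA from state 0: repeatedly fix the first undefined (state, symbol) met by the shortest-then-alphabetical prefix, trying targets in increasing order and rejecting any under which an Accept and a Reject string meet in one state with the same remainder; add a state when all current targets are rejected. Accepting states are where Accept strings end.
a: 0a undefined. 0a->0: no, b/ab meet in 0 with "b" left. Open state 1: 0a->1.
b: 0b undefined. 0b->0: ok.
c: 0c undefined. 0c->0: no, b/bc meet in 0. 0c->1: ok.
aa: 1a undefined. 1a->0: ok.
ab: 1b undefined. 1b->0: no, b/bcb meet in 0. 1b->1: ok.
ac: 1c undefined. 1c->0: no, b/acb meet in 0. 1c->1: ok.
All examples now run through 2 states with every (state, symbol) defined. Accept strings end in {0}, Reject strings end in {1}; accept={0}.

states=2 start=0 accept={0} delta: 0a->1 0b->0 0c->1 1a->0 1b->1 1c->1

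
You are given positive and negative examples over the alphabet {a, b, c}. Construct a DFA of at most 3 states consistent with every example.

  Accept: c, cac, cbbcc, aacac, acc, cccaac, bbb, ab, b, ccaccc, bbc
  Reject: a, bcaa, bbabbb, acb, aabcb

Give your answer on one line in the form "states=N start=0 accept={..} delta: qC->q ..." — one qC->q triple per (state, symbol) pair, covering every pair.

Fold the examples into a partial DFA from state 0: repeatedly fix the first undefined (state, symbol) met by the shortest-then-alphabetical prefix, trying targets in increasing order and rejecting any under which an Accept and a Reject string meet in one state with the same remainder; add a state when all current targets are rejected. Accepting states are where Accept strings end.
a: 0a undefined. 0a->0: ok.
b: 0b undefined. 0b->0: no, bbb/a meet in 0. Open state 1: 0b->1.
c: 0c undefined. 0c->0: no, c/a meet in 0. 0c->1: ok.
bb: 1b undefined. 1b->0: no, c/bbabbb meet in 1. 1b->1: no, c/acb meet in 1. Open state 2: 1b->2.
bc: 1c undefined. 1c->0: no, c/aabcb meet in 1. 1c->1: ok.
ca: 1a undefined. 1a->0: ok.
bba: 2a undefined. 2a->0: no, bbb/bbabbb meet in 2 with "b" left. 2a->1: ok.
bbb: 2b undefined. 2b->0: no, c/bbabbb meet in 1. 2b->1: ok.
bbc: 2c undefined. 2c->0: no, bbc/a meet in 0. 2c->1: ok.
All examples now run through 3 states with every (state, symbol) defined. Accept strings end in {1}, Reject strings end in {0,2}; accept={1}.

states=3 start=0 accept={1} delta: 0a->0 0b->1 0c->1 1a->0 1b->2 1c->1 2a->1 2b->1 2c->1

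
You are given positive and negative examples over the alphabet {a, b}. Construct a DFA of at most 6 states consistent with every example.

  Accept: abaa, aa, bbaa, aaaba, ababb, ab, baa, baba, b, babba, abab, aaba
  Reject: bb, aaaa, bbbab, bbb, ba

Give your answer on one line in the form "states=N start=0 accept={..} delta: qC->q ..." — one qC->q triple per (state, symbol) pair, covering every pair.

states=6 start=0 accept={0,1,2,3} delta: 0a->1 0b->2 1a->3 1b->0 2a->4 2b->4 3a->2 3b->0 4a->0 4b->5 5a->2 5b->0

State merging on the prefix tree: take the shortest (then alphabetical) example prefix whose next move is undefined and point that move at state 0, else 1, else 2, ...; a target is out if some Accept/Reject pair would then sit in one state with the same input left (inseparable). If every existing state is out, open a new one.
a: 0a undefined. 0a->0: no, aa/aaaa meet in 0. Open state 1: 0a->1.
b: 0b undefined. 0b->0: no, ab/bbbab meet in 1 with "b" left. 0b->1: no, aa/ba meet in 1 with "a" left. Open state 2: 0b->2.
aa: 1a undefined. 1a->0: no, aa/aaaa meet in 0. 1a->1: no, aa/aaaa meet in 1. 1a->2: no, baa/aaaa meet in 2 with "aa" left. Open state 3: 1a->3.
ab: 1b undefined. 1b->0: ok.
ba: 2a undefined. 2a->0: no, ab/ba meet in 0. 2a->1: no, baba/ba meet in 1. 2a->2: no, ababb/ba meet in 2. 2a->3: no, abaa/ba meet in 3. Open state 4: 2a->4.
bb: 2b undefined. 2b->0: no, ababb/bbb meet in 2. 2b->1: no, ab/bbbab meet in 0. 2b->2: no, ababb/bb meet in 2. 2b->3: no, abaa/bb meet in 3. 2b->4: ok.
aaa: 3a undefined. 3a->0: no, aaaba/bb meet in 4. 3a->1: no, abaa/aaaa meet in 3. 3a->2: ok.
aab: 3b undefined. 3b->0: ok.
baa: 4a undefined. 4a->0: ok.
bab: 4b undefined. 4b->0: no, aaaba/bbbab meet in 0. 4b->1: no, bbaa/bbb meet in 1. 4b->2: no, ababb/bbbab meet in 2. 4b->3: no, abaa/bbb meet in 3. 4b->4: no, ababb/bbbab meet in 2. Open state 5: 4b->5.
baba: 5a undefined. 5a->0: no, ababb/bbbab meet in 2. 5a->1: no, aaaba/bbbab meet in 0. 5a->2: ok.
babb: 5b undefined. 5b->0: ok.
All examples now run through 6 states with every (state, symbol) defined. Accept strings end in {0,1,2,3}, Reject strings end in {4,5}; accept={0,1,2,3}.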